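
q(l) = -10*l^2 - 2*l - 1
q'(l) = -20*l - 2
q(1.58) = -29.12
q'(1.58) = -33.60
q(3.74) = -148.36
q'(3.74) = -76.80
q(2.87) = -89.11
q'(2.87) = -59.40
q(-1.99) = -36.62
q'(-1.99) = 37.80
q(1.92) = -41.70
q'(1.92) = -40.40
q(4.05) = -173.12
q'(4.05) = -83.00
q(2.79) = -84.42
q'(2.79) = -57.80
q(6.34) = -415.64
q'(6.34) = -128.80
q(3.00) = -97.00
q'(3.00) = -62.00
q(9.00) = -829.00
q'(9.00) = -182.00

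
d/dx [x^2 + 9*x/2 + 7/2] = 2*x + 9/2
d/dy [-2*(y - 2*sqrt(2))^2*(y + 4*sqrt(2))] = 48 - 6*y^2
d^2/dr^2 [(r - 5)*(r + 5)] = 2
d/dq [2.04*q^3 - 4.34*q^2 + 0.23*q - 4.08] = 6.12*q^2 - 8.68*q + 0.23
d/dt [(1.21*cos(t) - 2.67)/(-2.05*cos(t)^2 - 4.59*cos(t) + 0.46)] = (-2.4805*cos(t)^2 + 10.947*cos(t) + 11.6987)*sin(t)/(4.2025*cos(t)^4 + 18.819*cos(t)^3 + 19.1821*cos(t)^2 - 4.2228*cos(t) + 0.2116)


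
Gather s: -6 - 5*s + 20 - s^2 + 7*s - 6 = -s^2 + 2*s + 8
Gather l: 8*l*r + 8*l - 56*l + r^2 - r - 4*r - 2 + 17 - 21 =l*(8*r - 48) + r^2 - 5*r - 6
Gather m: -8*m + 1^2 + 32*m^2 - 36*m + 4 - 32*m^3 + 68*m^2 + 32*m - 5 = -32*m^3 + 100*m^2 - 12*m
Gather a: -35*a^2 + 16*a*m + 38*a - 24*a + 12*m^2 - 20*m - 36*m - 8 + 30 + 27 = -35*a^2 + a*(16*m + 14) + 12*m^2 - 56*m + 49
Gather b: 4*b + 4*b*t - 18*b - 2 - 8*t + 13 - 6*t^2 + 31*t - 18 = b*(4*t - 14) - 6*t^2 + 23*t - 7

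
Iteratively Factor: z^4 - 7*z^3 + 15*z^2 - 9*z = (z)*(z^3 - 7*z^2 + 15*z - 9) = z*(z - 3)*(z^2 - 4*z + 3) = z*(z - 3)*(z - 1)*(z - 3)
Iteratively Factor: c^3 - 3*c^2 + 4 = (c - 2)*(c^2 - c - 2) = (c - 2)*(c + 1)*(c - 2)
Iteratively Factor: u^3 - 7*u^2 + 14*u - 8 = (u - 1)*(u^2 - 6*u + 8) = (u - 2)*(u - 1)*(u - 4)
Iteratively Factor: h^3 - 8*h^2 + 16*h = (h - 4)*(h^2 - 4*h) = (h - 4)^2*(h)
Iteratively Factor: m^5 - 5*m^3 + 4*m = (m + 2)*(m^4 - 2*m^3 - m^2 + 2*m) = m*(m + 2)*(m^3 - 2*m^2 - m + 2) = m*(m - 1)*(m + 2)*(m^2 - m - 2) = m*(m - 2)*(m - 1)*(m + 2)*(m + 1)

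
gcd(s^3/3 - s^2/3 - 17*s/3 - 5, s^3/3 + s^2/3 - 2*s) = s + 3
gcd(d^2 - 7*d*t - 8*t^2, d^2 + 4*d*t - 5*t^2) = 1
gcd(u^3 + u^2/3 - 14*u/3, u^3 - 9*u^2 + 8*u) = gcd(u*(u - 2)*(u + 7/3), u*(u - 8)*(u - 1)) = u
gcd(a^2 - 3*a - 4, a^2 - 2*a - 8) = a - 4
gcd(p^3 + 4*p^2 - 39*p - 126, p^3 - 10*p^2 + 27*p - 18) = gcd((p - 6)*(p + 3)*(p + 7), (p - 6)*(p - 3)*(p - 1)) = p - 6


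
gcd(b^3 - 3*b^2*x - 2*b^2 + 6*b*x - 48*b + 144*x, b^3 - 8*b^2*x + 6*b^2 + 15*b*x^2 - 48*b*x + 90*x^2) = -b^2 + 3*b*x - 6*b + 18*x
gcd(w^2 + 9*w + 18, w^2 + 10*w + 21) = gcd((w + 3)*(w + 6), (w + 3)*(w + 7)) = w + 3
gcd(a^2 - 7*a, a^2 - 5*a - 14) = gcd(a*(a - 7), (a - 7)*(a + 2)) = a - 7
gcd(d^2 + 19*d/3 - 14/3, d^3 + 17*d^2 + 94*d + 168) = d + 7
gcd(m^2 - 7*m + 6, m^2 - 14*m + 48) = m - 6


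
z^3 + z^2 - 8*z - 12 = (z - 3)*(z + 2)^2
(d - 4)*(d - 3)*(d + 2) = d^3 - 5*d^2 - 2*d + 24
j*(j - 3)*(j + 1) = j^3 - 2*j^2 - 3*j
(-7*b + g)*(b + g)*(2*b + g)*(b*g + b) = -14*b^4*g - 14*b^4 - 19*b^3*g^2 - 19*b^3*g - 4*b^2*g^3 - 4*b^2*g^2 + b*g^4 + b*g^3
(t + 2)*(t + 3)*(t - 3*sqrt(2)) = t^3 - 3*sqrt(2)*t^2 + 5*t^2 - 15*sqrt(2)*t + 6*t - 18*sqrt(2)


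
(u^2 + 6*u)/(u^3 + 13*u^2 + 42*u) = 1/(u + 7)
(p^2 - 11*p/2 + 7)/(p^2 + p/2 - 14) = (p - 2)/(p + 4)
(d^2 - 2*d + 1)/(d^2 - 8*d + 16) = (d^2 - 2*d + 1)/(d^2 - 8*d + 16)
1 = 1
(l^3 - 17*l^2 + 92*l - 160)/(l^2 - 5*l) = l - 12 + 32/l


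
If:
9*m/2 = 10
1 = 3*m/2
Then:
No Solution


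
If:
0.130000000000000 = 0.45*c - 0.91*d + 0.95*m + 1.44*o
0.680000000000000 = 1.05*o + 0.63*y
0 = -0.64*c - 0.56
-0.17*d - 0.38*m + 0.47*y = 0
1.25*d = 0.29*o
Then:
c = -0.88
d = 0.21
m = -0.61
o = 0.90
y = -0.42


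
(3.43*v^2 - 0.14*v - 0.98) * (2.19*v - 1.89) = 7.5117*v^3 - 6.7893*v^2 - 1.8816*v + 1.8522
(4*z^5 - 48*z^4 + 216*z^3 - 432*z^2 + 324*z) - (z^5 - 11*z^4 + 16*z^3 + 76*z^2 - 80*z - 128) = 3*z^5 - 37*z^4 + 200*z^3 - 508*z^2 + 404*z + 128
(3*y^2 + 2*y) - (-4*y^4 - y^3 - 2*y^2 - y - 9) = 4*y^4 + y^3 + 5*y^2 + 3*y + 9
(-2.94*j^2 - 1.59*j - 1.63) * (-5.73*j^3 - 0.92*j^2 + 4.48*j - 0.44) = 16.8462*j^5 + 11.8155*j^4 - 2.3685*j^3 - 4.33*j^2 - 6.6028*j + 0.7172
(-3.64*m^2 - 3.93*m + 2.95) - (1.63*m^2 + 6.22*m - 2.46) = -5.27*m^2 - 10.15*m + 5.41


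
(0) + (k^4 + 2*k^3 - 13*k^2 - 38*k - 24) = k^4 + 2*k^3 - 13*k^2 - 38*k - 24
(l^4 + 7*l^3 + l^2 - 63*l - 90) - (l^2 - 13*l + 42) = l^4 + 7*l^3 - 50*l - 132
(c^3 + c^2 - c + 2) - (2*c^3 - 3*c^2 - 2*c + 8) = -c^3 + 4*c^2 + c - 6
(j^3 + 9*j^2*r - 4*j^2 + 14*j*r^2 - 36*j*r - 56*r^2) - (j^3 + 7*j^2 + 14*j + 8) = 9*j^2*r - 11*j^2 + 14*j*r^2 - 36*j*r - 14*j - 56*r^2 - 8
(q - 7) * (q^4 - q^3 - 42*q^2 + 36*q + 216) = q^5 - 8*q^4 - 35*q^3 + 330*q^2 - 36*q - 1512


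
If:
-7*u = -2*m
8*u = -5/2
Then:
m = -35/32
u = -5/16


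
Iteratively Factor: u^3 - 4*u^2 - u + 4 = (u + 1)*(u^2 - 5*u + 4) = (u - 4)*(u + 1)*(u - 1)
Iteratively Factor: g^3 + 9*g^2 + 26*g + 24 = (g + 3)*(g^2 + 6*g + 8) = (g + 2)*(g + 3)*(g + 4)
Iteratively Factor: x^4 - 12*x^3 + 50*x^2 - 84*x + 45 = (x - 5)*(x^3 - 7*x^2 + 15*x - 9) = (x - 5)*(x - 3)*(x^2 - 4*x + 3) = (x - 5)*(x - 3)^2*(x - 1)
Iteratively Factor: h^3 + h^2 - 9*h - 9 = (h + 3)*(h^2 - 2*h - 3) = (h + 1)*(h + 3)*(h - 3)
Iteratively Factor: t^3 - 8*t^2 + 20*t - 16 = (t - 2)*(t^2 - 6*t + 8) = (t - 2)^2*(t - 4)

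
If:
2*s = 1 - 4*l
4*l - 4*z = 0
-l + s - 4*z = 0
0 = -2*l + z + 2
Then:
No Solution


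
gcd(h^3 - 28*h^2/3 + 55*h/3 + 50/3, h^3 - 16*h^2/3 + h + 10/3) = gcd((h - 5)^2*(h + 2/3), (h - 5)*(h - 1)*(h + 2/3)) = h^2 - 13*h/3 - 10/3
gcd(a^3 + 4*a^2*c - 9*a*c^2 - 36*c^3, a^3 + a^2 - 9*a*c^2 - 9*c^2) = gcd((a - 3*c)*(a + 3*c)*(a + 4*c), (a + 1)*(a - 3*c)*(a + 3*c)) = a^2 - 9*c^2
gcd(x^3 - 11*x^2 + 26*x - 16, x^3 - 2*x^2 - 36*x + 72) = x - 2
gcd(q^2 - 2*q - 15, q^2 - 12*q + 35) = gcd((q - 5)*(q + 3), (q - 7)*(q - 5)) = q - 5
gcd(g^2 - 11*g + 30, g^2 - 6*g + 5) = g - 5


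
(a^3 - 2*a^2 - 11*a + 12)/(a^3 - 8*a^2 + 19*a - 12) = (a + 3)/(a - 3)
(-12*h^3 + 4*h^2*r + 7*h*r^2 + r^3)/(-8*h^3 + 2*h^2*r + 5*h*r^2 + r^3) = (6*h + r)/(4*h + r)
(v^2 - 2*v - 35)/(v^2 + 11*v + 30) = (v - 7)/(v + 6)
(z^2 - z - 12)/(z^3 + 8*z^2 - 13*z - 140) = (z + 3)/(z^2 + 12*z + 35)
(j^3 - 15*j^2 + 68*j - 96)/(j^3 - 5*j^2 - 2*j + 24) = (j - 8)/(j + 2)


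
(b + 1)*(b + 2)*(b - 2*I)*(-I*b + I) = -I*b^4 - 2*b^3 - 2*I*b^3 - 4*b^2 + I*b^2 + 2*b + 2*I*b + 4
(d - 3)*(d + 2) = d^2 - d - 6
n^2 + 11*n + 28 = (n + 4)*(n + 7)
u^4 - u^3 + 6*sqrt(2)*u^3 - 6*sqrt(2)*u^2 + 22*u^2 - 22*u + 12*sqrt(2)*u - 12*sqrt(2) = (u - 1)*(u + sqrt(2))*(u + 2*sqrt(2))*(u + 3*sqrt(2))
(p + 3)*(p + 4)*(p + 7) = p^3 + 14*p^2 + 61*p + 84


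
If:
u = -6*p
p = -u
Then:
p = 0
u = 0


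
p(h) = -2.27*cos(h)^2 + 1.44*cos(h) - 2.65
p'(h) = 4.54*sin(h)*cos(h) - 1.44*sin(h)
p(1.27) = -2.42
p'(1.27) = -0.09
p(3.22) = -6.34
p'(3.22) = 0.47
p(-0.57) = -3.05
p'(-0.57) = -1.29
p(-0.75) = -2.81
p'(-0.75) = -1.28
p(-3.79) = -5.24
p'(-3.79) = -3.05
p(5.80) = -3.15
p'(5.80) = -1.20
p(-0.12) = -3.46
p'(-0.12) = -0.37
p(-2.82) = -6.06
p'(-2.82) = 1.82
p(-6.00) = -3.36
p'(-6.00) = 0.82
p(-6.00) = -3.36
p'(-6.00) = 0.82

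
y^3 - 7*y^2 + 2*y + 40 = (y - 5)*(y - 4)*(y + 2)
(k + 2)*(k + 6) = k^2 + 8*k + 12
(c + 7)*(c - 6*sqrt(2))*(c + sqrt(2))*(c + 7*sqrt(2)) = c^4 + 2*sqrt(2)*c^3 + 7*c^3 - 82*c^2 + 14*sqrt(2)*c^2 - 574*c - 84*sqrt(2)*c - 588*sqrt(2)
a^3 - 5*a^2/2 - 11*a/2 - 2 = (a - 4)*(a + 1/2)*(a + 1)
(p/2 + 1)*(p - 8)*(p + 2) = p^3/2 - 2*p^2 - 14*p - 16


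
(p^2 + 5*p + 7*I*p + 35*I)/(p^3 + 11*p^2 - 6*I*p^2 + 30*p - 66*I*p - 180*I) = (p + 7*I)/(p^2 + 6*p*(1 - I) - 36*I)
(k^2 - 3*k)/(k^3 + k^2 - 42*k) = (k - 3)/(k^2 + k - 42)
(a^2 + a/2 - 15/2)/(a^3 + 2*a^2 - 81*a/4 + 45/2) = 2*(a + 3)/(2*a^2 + 9*a - 18)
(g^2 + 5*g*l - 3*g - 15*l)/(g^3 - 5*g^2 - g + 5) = (g^2 + 5*g*l - 3*g - 15*l)/(g^3 - 5*g^2 - g + 5)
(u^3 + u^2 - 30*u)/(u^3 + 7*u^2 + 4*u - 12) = u*(u - 5)/(u^2 + u - 2)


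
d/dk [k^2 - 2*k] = 2*k - 2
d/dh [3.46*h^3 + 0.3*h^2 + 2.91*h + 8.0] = 10.38*h^2 + 0.6*h + 2.91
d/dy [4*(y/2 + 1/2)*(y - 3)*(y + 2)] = 6*y^2 - 14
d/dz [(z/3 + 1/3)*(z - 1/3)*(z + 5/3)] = z^2 + 14*z/9 + 7/27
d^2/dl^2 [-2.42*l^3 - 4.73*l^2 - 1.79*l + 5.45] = -14.52*l - 9.46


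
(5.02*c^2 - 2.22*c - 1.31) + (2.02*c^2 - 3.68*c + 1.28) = 7.04*c^2 - 5.9*c - 0.03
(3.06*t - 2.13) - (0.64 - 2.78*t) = 5.84*t - 2.77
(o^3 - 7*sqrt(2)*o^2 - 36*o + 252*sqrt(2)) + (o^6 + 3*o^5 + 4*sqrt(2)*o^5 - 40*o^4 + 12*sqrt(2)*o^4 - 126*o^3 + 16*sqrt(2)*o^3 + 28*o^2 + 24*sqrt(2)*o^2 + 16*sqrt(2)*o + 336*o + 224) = o^6 + 3*o^5 + 4*sqrt(2)*o^5 - 40*o^4 + 12*sqrt(2)*o^4 - 125*o^3 + 16*sqrt(2)*o^3 + 17*sqrt(2)*o^2 + 28*o^2 + 16*sqrt(2)*o + 300*o + 224 + 252*sqrt(2)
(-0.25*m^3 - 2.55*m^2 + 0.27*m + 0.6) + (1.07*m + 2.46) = -0.25*m^3 - 2.55*m^2 + 1.34*m + 3.06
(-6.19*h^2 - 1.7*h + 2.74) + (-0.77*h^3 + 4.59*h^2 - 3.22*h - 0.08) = -0.77*h^3 - 1.6*h^2 - 4.92*h + 2.66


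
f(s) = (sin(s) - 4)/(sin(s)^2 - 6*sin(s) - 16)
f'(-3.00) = 0.18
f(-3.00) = 0.27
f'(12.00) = -0.24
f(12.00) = 0.36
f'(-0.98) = -0.25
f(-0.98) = 0.47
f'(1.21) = -0.03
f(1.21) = 0.15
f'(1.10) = -0.04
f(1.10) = 0.15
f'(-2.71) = 0.22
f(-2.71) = 0.33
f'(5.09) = -0.19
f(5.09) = 0.52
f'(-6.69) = -0.22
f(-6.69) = 0.33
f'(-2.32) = 0.26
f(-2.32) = 0.43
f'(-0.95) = -0.25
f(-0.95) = 0.46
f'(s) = (-2*sin(s)*cos(s) + 6*cos(s))*(sin(s) - 4)/(sin(s)^2 - 6*sin(s) - 16)^2 + cos(s)/(sin(s)^2 - 6*sin(s) - 16) = (8*sin(s) + cos(s)^2 - 41)*cos(s)/((sin(s) - 8)^2*(sin(s) + 2)^2)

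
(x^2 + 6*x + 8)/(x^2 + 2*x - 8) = (x + 2)/(x - 2)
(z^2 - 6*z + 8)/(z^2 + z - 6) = (z - 4)/(z + 3)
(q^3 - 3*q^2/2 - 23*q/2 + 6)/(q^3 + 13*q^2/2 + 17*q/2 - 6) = (q - 4)/(q + 4)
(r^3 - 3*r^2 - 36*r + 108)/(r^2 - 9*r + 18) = r + 6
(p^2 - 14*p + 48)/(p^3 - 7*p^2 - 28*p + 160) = (p - 6)/(p^2 + p - 20)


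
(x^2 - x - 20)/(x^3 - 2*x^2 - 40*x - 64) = (x - 5)/(x^2 - 6*x - 16)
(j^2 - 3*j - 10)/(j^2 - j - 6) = (j - 5)/(j - 3)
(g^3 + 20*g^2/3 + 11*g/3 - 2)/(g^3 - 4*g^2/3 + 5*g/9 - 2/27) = 9*(g^2 + 7*g + 6)/(9*g^2 - 9*g + 2)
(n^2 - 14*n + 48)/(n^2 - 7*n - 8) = (n - 6)/(n + 1)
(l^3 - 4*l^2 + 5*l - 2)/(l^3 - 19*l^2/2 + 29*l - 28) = 2*(l^2 - 2*l + 1)/(2*l^2 - 15*l + 28)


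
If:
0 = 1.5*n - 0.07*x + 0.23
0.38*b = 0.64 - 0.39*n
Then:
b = 1.84157894736842 - 0.0478947368421053*x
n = 0.0466666666666667*x - 0.153333333333333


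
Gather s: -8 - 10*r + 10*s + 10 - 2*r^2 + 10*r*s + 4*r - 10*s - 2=-2*r^2 + 10*r*s - 6*r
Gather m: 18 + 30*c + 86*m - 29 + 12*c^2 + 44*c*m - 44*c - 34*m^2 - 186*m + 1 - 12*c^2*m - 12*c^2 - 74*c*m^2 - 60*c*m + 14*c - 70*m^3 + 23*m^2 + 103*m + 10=-70*m^3 + m^2*(-74*c - 11) + m*(-12*c^2 - 16*c + 3)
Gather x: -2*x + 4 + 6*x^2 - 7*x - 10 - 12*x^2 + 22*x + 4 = -6*x^2 + 13*x - 2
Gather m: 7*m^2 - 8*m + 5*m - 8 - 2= 7*m^2 - 3*m - 10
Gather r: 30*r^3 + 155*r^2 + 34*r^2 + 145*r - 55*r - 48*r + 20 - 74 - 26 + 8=30*r^3 + 189*r^2 + 42*r - 72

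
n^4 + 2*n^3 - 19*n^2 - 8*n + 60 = (n - 3)*(n - 2)*(n + 2)*(n + 5)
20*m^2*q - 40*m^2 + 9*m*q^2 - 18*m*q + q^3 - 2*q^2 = (4*m + q)*(5*m + q)*(q - 2)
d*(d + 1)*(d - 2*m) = d^3 - 2*d^2*m + d^2 - 2*d*m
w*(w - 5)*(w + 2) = w^3 - 3*w^2 - 10*w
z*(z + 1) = z^2 + z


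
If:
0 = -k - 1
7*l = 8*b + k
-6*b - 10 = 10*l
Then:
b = -30/61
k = -1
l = -43/61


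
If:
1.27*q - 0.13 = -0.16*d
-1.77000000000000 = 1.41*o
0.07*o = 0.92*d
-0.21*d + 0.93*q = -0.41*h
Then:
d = -0.10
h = -0.31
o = -1.26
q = 0.11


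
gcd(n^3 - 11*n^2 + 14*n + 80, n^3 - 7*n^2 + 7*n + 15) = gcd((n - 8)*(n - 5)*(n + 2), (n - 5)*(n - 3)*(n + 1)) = n - 5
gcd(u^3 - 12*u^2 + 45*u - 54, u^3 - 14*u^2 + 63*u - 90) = u^2 - 9*u + 18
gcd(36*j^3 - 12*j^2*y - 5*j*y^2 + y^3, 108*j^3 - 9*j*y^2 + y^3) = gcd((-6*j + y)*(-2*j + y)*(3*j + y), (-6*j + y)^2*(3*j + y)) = -18*j^2 - 3*j*y + y^2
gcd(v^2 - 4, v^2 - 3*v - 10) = v + 2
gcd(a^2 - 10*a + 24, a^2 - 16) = a - 4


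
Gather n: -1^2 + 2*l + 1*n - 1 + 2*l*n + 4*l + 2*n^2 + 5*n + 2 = 6*l + 2*n^2 + n*(2*l + 6)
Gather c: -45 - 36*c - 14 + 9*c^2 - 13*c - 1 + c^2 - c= 10*c^2 - 50*c - 60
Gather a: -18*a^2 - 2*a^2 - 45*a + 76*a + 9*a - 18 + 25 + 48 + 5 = -20*a^2 + 40*a + 60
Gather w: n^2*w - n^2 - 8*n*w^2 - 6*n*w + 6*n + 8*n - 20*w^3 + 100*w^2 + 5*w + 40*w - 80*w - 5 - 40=-n^2 + 14*n - 20*w^3 + w^2*(100 - 8*n) + w*(n^2 - 6*n - 35) - 45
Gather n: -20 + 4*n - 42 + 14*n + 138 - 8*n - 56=10*n + 20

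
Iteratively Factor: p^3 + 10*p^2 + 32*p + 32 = (p + 4)*(p^2 + 6*p + 8) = (p + 2)*(p + 4)*(p + 4)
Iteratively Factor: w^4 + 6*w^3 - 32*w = (w - 2)*(w^3 + 8*w^2 + 16*w) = (w - 2)*(w + 4)*(w^2 + 4*w) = w*(w - 2)*(w + 4)*(w + 4)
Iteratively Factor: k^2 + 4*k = (k)*(k + 4)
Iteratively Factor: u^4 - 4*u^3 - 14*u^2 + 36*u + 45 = (u - 3)*(u^3 - u^2 - 17*u - 15) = (u - 3)*(u + 3)*(u^2 - 4*u - 5) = (u - 3)*(u + 1)*(u + 3)*(u - 5)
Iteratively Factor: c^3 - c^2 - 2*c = (c + 1)*(c^2 - 2*c) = (c - 2)*(c + 1)*(c)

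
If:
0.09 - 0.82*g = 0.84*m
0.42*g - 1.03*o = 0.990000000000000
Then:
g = 2.45238095238095*o + 2.35714285714286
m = -2.39399092970522*o - 2.19387755102041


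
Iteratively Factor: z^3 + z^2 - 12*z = (z - 3)*(z^2 + 4*z) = (z - 3)*(z + 4)*(z)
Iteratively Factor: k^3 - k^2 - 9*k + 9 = (k - 3)*(k^2 + 2*k - 3) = (k - 3)*(k + 3)*(k - 1)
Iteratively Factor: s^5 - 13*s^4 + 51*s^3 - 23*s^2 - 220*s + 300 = (s - 5)*(s^4 - 8*s^3 + 11*s^2 + 32*s - 60) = (s - 5)*(s - 3)*(s^3 - 5*s^2 - 4*s + 20) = (s - 5)*(s - 3)*(s - 2)*(s^2 - 3*s - 10) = (s - 5)^2*(s - 3)*(s - 2)*(s + 2)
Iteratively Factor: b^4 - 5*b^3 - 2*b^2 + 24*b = (b - 3)*(b^3 - 2*b^2 - 8*b) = (b - 4)*(b - 3)*(b^2 + 2*b) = (b - 4)*(b - 3)*(b + 2)*(b)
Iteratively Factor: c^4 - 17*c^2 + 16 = (c - 4)*(c^3 + 4*c^2 - c - 4) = (c - 4)*(c - 1)*(c^2 + 5*c + 4) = (c - 4)*(c - 1)*(c + 4)*(c + 1)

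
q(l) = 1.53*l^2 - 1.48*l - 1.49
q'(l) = 3.06*l - 1.48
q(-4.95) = 43.32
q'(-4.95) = -16.63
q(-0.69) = 0.26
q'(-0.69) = -3.59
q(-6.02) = 62.87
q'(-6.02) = -19.90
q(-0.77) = 0.56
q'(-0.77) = -3.84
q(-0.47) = -0.46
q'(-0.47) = -2.92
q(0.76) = -1.73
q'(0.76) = 0.85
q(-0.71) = 0.33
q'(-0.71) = -3.65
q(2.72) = 5.80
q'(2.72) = 6.84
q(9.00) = 109.12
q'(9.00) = 26.06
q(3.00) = 7.84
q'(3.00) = 7.70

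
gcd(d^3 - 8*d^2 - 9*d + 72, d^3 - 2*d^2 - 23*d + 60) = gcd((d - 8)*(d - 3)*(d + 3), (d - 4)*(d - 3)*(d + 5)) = d - 3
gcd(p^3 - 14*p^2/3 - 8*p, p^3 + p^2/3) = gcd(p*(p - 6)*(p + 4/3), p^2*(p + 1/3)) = p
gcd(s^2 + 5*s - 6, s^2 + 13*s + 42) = s + 6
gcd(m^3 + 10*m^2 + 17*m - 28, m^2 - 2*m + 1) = m - 1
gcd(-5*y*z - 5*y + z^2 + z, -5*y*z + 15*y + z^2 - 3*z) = 5*y - z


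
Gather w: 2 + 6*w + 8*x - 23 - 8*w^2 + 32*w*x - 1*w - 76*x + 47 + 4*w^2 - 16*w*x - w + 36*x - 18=-4*w^2 + w*(16*x + 4) - 32*x + 8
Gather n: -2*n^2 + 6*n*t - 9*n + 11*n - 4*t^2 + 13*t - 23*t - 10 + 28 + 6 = -2*n^2 + n*(6*t + 2) - 4*t^2 - 10*t + 24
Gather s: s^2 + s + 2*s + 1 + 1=s^2 + 3*s + 2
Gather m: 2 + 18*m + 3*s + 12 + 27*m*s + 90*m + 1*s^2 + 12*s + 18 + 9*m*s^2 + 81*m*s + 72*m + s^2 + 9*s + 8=m*(9*s^2 + 108*s + 180) + 2*s^2 + 24*s + 40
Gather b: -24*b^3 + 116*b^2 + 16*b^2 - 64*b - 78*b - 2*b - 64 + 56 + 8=-24*b^3 + 132*b^2 - 144*b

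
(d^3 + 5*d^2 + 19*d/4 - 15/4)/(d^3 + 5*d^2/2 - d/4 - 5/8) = 2*(d + 3)/(2*d + 1)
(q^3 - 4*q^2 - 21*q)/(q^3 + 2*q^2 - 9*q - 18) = q*(q - 7)/(q^2 - q - 6)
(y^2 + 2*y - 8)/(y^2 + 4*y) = (y - 2)/y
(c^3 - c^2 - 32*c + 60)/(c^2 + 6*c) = c - 7 + 10/c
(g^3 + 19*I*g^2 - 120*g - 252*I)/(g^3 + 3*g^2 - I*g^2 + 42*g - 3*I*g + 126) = (g^2 + 13*I*g - 42)/(g^2 + g*(3 - 7*I) - 21*I)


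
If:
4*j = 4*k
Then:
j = k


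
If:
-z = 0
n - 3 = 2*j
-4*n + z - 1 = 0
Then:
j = -13/8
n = -1/4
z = 0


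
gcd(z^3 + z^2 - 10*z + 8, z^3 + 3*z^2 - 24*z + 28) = z - 2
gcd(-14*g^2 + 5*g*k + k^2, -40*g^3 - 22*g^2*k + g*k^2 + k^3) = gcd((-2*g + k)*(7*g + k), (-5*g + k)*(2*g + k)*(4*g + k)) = 1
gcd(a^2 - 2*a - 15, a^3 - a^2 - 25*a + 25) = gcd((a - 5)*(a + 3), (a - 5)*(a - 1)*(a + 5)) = a - 5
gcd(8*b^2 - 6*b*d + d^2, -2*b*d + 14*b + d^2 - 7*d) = 2*b - d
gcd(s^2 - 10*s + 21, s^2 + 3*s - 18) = s - 3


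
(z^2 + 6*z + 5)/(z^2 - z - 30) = (z + 1)/(z - 6)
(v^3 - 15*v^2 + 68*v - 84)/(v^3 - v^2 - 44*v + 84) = (v - 7)/(v + 7)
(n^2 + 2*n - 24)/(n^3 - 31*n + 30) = (n - 4)/(n^2 - 6*n + 5)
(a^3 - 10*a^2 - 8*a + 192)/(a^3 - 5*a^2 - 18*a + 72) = (a - 8)/(a - 3)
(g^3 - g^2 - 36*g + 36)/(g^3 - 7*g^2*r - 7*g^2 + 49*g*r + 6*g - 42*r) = (-g - 6)/(-g + 7*r)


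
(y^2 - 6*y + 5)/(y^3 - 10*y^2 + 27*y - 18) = (y - 5)/(y^2 - 9*y + 18)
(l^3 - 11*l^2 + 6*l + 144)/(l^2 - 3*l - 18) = l - 8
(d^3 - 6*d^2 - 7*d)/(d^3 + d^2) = (d - 7)/d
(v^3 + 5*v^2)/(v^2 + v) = v*(v + 5)/(v + 1)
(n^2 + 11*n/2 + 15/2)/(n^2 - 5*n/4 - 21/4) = 2*(2*n^2 + 11*n + 15)/(4*n^2 - 5*n - 21)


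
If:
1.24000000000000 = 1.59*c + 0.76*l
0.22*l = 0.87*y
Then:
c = 0.779874213836478 - 1.89022298456261*y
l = 3.95454545454545*y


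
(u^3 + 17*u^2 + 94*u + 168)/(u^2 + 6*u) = u + 11 + 28/u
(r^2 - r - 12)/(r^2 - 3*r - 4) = (r + 3)/(r + 1)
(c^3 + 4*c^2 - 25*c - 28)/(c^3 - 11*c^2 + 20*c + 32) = (c + 7)/(c - 8)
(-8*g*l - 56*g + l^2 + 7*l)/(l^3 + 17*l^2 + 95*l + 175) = (-8*g + l)/(l^2 + 10*l + 25)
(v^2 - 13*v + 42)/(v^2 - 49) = (v - 6)/(v + 7)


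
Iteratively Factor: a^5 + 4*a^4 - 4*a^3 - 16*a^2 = (a)*(a^4 + 4*a^3 - 4*a^2 - 16*a) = a*(a + 2)*(a^3 + 2*a^2 - 8*a) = a*(a - 2)*(a + 2)*(a^2 + 4*a) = a^2*(a - 2)*(a + 2)*(a + 4)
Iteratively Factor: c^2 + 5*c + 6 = (c + 2)*(c + 3)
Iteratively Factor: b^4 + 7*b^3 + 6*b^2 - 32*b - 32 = (b + 4)*(b^3 + 3*b^2 - 6*b - 8) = (b + 1)*(b + 4)*(b^2 + 2*b - 8) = (b - 2)*(b + 1)*(b + 4)*(b + 4)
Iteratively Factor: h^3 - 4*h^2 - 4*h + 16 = (h - 2)*(h^2 - 2*h - 8) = (h - 2)*(h + 2)*(h - 4)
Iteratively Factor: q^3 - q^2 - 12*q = (q)*(q^2 - q - 12) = q*(q + 3)*(q - 4)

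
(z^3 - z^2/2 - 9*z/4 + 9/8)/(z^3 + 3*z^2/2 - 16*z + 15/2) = (z^2 - 9/4)/(z^2 + 2*z - 15)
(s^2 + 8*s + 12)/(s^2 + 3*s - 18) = (s + 2)/(s - 3)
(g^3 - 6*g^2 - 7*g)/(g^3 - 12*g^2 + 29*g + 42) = g/(g - 6)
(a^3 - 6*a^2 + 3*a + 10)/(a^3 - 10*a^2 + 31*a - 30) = (a + 1)/(a - 3)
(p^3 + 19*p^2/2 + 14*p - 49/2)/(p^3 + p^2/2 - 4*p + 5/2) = (2*p^2 + 21*p + 49)/(2*p^2 + 3*p - 5)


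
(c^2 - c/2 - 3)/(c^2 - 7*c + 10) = (c + 3/2)/(c - 5)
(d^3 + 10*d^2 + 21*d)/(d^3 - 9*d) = (d + 7)/(d - 3)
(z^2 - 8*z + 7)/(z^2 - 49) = (z - 1)/(z + 7)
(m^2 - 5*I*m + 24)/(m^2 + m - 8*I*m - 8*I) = (m + 3*I)/(m + 1)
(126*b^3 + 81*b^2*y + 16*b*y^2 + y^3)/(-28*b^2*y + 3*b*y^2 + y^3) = (18*b^2 + 9*b*y + y^2)/(y*(-4*b + y))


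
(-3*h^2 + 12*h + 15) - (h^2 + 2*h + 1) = -4*h^2 + 10*h + 14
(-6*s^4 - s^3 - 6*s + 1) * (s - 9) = -6*s^5 + 53*s^4 + 9*s^3 - 6*s^2 + 55*s - 9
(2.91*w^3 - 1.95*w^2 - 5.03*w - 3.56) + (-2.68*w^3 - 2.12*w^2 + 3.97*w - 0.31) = 0.23*w^3 - 4.07*w^2 - 1.06*w - 3.87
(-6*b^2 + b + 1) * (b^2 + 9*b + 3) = -6*b^4 - 53*b^3 - 8*b^2 + 12*b + 3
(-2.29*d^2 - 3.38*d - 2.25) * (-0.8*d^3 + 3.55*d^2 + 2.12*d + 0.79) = 1.832*d^5 - 5.4255*d^4 - 15.0538*d^3 - 16.9622*d^2 - 7.4402*d - 1.7775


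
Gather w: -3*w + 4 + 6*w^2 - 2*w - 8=6*w^2 - 5*w - 4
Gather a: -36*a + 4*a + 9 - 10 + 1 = -32*a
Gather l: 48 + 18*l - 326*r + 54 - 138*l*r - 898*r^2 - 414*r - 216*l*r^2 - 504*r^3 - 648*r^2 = l*(-216*r^2 - 138*r + 18) - 504*r^3 - 1546*r^2 - 740*r + 102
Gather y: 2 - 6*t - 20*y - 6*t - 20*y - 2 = -12*t - 40*y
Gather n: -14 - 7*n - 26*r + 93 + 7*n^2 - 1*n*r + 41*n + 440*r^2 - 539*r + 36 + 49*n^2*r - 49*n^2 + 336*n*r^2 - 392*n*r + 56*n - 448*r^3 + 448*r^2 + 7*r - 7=n^2*(49*r - 42) + n*(336*r^2 - 393*r + 90) - 448*r^3 + 888*r^2 - 558*r + 108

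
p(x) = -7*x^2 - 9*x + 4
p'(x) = -14*x - 9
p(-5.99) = -193.25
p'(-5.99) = 74.86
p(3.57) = -117.34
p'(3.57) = -58.98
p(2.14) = -47.32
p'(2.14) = -38.96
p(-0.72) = 6.85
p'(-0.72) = 1.08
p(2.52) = -63.13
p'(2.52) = -44.28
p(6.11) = -312.31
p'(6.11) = -94.54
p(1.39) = -22.03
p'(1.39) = -28.46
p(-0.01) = 4.09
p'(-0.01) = -8.86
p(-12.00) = -896.00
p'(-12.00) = 159.00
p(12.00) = -1112.00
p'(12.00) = -177.00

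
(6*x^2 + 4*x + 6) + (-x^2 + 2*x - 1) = 5*x^2 + 6*x + 5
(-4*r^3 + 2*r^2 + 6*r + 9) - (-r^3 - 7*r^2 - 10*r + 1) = -3*r^3 + 9*r^2 + 16*r + 8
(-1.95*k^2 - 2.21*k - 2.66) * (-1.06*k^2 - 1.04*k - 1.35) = 2.067*k^4 + 4.3706*k^3 + 7.7505*k^2 + 5.7499*k + 3.591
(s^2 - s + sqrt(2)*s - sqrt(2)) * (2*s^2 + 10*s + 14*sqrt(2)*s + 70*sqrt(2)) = 2*s^4 + 8*s^3 + 16*sqrt(2)*s^3 + 18*s^2 + 64*sqrt(2)*s^2 - 80*sqrt(2)*s + 112*s - 140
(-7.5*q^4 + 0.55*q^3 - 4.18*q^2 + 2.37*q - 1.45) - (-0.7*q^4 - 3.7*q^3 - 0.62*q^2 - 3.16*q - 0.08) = -6.8*q^4 + 4.25*q^3 - 3.56*q^2 + 5.53*q - 1.37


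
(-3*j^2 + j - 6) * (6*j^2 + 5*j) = -18*j^4 - 9*j^3 - 31*j^2 - 30*j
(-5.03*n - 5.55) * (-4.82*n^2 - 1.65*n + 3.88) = 24.2446*n^3 + 35.0505*n^2 - 10.3589*n - 21.534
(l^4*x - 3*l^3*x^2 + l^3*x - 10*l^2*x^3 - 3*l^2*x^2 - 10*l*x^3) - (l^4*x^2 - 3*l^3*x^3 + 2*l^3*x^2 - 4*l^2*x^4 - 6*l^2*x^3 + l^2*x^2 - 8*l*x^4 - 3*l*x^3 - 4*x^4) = -l^4*x^2 + l^4*x + 3*l^3*x^3 - 5*l^3*x^2 + l^3*x + 4*l^2*x^4 - 4*l^2*x^3 - 4*l^2*x^2 + 8*l*x^4 - 7*l*x^3 + 4*x^4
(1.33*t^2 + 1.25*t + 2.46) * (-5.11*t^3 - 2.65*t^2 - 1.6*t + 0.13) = -6.7963*t^5 - 9.912*t^4 - 18.0111*t^3 - 8.3461*t^2 - 3.7735*t + 0.3198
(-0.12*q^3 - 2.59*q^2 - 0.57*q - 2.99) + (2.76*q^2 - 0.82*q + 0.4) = -0.12*q^3 + 0.17*q^2 - 1.39*q - 2.59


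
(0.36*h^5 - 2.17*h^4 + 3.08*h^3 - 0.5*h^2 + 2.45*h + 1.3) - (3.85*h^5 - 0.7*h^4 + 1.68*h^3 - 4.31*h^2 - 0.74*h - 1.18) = -3.49*h^5 - 1.47*h^4 + 1.4*h^3 + 3.81*h^2 + 3.19*h + 2.48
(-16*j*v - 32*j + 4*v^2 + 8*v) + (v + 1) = -16*j*v - 32*j + 4*v^2 + 9*v + 1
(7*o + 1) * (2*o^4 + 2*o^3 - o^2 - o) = 14*o^5 + 16*o^4 - 5*o^3 - 8*o^2 - o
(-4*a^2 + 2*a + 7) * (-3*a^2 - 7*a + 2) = 12*a^4 + 22*a^3 - 43*a^2 - 45*a + 14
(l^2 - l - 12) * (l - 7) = l^3 - 8*l^2 - 5*l + 84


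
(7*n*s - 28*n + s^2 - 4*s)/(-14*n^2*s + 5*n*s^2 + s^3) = (s - 4)/(s*(-2*n + s))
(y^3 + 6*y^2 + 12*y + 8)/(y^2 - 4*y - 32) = (y^3 + 6*y^2 + 12*y + 8)/(y^2 - 4*y - 32)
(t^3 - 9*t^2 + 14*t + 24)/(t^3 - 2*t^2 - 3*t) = (t^2 - 10*t + 24)/(t*(t - 3))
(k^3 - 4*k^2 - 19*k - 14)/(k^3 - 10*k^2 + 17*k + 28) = (k + 2)/(k - 4)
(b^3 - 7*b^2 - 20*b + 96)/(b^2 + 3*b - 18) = (b^2 - 4*b - 32)/(b + 6)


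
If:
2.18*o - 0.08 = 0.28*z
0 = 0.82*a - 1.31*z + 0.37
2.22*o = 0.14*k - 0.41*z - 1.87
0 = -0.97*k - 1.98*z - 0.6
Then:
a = -3.77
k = 3.62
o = -0.23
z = -2.08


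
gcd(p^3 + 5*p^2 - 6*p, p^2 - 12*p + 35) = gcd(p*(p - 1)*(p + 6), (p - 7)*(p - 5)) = 1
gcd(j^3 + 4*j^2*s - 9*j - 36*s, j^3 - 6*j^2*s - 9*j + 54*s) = j^2 - 9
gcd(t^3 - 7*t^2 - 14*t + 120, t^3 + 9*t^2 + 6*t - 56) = t + 4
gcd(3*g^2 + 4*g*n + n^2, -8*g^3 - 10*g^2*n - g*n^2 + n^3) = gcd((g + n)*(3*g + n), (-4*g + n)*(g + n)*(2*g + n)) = g + n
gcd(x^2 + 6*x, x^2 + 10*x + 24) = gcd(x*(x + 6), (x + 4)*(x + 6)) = x + 6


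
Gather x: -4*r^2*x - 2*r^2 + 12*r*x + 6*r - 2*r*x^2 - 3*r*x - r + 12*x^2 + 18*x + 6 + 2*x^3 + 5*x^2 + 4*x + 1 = -2*r^2 + 5*r + 2*x^3 + x^2*(17 - 2*r) + x*(-4*r^2 + 9*r + 22) + 7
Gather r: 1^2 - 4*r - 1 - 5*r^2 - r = -5*r^2 - 5*r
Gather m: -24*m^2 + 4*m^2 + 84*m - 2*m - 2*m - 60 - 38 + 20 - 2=-20*m^2 + 80*m - 80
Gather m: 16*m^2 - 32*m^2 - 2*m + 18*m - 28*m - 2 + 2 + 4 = -16*m^2 - 12*m + 4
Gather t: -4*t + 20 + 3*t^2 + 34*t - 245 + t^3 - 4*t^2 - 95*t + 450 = t^3 - t^2 - 65*t + 225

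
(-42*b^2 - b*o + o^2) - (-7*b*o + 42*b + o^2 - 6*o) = -42*b^2 + 6*b*o - 42*b + 6*o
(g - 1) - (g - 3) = 2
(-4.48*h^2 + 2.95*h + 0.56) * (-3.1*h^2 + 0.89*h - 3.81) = 13.888*h^4 - 13.1322*h^3 + 17.9583*h^2 - 10.7411*h - 2.1336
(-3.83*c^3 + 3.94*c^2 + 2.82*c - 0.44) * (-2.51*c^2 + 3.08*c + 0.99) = 9.6133*c^5 - 21.6858*c^4 + 1.2653*c^3 + 13.6906*c^2 + 1.4366*c - 0.4356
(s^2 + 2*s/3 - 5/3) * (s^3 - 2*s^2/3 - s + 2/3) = s^5 - 28*s^3/9 + 10*s^2/9 + 19*s/9 - 10/9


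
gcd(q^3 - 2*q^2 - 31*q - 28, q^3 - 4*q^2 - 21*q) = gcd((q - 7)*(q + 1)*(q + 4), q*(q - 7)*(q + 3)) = q - 7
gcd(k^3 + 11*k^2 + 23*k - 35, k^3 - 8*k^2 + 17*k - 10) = k - 1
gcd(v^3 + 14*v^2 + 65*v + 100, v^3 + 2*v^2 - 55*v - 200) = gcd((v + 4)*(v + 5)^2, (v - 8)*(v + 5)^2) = v^2 + 10*v + 25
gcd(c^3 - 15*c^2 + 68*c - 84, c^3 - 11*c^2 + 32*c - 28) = c^2 - 9*c + 14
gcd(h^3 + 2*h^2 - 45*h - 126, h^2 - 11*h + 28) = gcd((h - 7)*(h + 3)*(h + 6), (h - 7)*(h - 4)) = h - 7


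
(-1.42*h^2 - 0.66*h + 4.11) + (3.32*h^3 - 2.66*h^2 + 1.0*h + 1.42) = 3.32*h^3 - 4.08*h^2 + 0.34*h + 5.53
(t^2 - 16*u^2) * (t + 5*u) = t^3 + 5*t^2*u - 16*t*u^2 - 80*u^3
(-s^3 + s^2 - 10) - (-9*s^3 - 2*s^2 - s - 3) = 8*s^3 + 3*s^2 + s - 7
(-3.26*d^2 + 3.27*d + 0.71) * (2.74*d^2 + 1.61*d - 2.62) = -8.9324*d^4 + 3.7112*d^3 + 15.7513*d^2 - 7.4243*d - 1.8602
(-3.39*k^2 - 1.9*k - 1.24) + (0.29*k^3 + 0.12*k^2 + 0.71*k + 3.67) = 0.29*k^3 - 3.27*k^2 - 1.19*k + 2.43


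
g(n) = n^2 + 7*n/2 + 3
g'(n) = 2*n + 7/2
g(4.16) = 34.87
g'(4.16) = 11.82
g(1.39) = 9.80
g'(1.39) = 6.28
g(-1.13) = 0.32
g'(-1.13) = 1.24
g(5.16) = 47.69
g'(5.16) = 13.82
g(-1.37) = 0.08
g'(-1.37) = 0.76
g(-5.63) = 14.99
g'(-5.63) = -7.76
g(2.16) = 15.23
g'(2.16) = 7.82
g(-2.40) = 0.36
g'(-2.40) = -1.30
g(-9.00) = 52.50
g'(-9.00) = -14.50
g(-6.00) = 18.00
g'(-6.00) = -8.50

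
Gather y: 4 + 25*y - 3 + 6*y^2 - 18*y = 6*y^2 + 7*y + 1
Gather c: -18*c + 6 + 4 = 10 - 18*c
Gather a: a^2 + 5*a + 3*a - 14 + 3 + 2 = a^2 + 8*a - 9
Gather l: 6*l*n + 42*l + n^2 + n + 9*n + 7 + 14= l*(6*n + 42) + n^2 + 10*n + 21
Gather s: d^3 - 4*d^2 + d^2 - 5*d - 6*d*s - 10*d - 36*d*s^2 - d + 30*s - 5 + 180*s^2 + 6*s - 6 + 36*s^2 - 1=d^3 - 3*d^2 - 16*d + s^2*(216 - 36*d) + s*(36 - 6*d) - 12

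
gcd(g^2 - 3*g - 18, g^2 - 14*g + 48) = g - 6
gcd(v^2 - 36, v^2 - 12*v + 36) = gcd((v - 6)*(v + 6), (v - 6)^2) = v - 6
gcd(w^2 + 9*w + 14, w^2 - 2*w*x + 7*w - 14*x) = w + 7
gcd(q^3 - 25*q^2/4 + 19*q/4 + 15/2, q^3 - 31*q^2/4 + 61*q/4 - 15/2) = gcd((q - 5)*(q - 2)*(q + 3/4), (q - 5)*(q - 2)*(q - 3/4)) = q^2 - 7*q + 10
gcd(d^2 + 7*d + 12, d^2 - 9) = d + 3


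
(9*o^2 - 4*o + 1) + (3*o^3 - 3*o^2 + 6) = 3*o^3 + 6*o^2 - 4*o + 7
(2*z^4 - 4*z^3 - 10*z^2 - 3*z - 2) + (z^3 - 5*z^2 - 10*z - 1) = 2*z^4 - 3*z^3 - 15*z^2 - 13*z - 3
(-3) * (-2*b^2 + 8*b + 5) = 6*b^2 - 24*b - 15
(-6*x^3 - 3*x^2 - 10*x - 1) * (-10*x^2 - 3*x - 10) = 60*x^5 + 48*x^4 + 169*x^3 + 70*x^2 + 103*x + 10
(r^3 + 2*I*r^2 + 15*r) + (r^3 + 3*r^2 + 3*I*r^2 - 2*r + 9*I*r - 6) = 2*r^3 + 3*r^2 + 5*I*r^2 + 13*r + 9*I*r - 6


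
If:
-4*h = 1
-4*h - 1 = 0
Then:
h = -1/4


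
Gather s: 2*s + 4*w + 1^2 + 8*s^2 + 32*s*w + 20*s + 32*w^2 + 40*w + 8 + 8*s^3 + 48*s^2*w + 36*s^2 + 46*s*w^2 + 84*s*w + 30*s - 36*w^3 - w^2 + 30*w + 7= 8*s^3 + s^2*(48*w + 44) + s*(46*w^2 + 116*w + 52) - 36*w^3 + 31*w^2 + 74*w + 16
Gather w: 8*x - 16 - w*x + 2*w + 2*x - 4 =w*(2 - x) + 10*x - 20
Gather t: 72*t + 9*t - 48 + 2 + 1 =81*t - 45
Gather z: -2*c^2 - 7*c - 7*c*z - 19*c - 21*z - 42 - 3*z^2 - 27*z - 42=-2*c^2 - 26*c - 3*z^2 + z*(-7*c - 48) - 84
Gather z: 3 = 3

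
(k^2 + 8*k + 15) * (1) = k^2 + 8*k + 15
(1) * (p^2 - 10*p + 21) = p^2 - 10*p + 21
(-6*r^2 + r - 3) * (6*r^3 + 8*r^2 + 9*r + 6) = -36*r^5 - 42*r^4 - 64*r^3 - 51*r^2 - 21*r - 18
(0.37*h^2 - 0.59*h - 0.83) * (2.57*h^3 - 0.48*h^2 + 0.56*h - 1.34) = 0.9509*h^5 - 1.6939*h^4 - 1.6427*h^3 - 0.4278*h^2 + 0.3258*h + 1.1122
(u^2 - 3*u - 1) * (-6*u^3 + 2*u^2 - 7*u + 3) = -6*u^5 + 20*u^4 - 7*u^3 + 22*u^2 - 2*u - 3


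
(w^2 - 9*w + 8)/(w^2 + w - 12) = (w^2 - 9*w + 8)/(w^2 + w - 12)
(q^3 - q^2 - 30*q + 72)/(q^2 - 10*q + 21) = (q^2 + 2*q - 24)/(q - 7)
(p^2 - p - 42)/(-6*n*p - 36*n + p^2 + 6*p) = (p - 7)/(-6*n + p)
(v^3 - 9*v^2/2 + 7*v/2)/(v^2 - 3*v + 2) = v*(2*v - 7)/(2*(v - 2))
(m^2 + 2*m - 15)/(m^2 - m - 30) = (m - 3)/(m - 6)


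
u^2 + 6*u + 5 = (u + 1)*(u + 5)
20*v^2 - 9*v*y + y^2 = (-5*v + y)*(-4*v + y)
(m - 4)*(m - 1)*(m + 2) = m^3 - 3*m^2 - 6*m + 8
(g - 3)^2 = g^2 - 6*g + 9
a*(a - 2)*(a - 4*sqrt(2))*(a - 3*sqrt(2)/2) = a^4 - 11*sqrt(2)*a^3/2 - 2*a^3 + 12*a^2 + 11*sqrt(2)*a^2 - 24*a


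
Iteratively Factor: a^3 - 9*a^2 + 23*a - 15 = (a - 1)*(a^2 - 8*a + 15) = (a - 3)*(a - 1)*(a - 5)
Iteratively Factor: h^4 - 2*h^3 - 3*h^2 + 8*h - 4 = (h - 1)*(h^3 - h^2 - 4*h + 4) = (h - 1)*(h + 2)*(h^2 - 3*h + 2) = (h - 1)^2*(h + 2)*(h - 2)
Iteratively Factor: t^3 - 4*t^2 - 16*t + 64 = (t - 4)*(t^2 - 16) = (t - 4)*(t + 4)*(t - 4)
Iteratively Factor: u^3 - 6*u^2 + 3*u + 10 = (u + 1)*(u^2 - 7*u + 10) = (u - 5)*(u + 1)*(u - 2)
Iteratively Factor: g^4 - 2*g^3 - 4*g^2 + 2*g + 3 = (g - 1)*(g^3 - g^2 - 5*g - 3) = (g - 1)*(g + 1)*(g^2 - 2*g - 3) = (g - 3)*(g - 1)*(g + 1)*(g + 1)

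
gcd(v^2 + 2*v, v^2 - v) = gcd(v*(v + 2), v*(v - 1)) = v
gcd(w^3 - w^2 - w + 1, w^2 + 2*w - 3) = w - 1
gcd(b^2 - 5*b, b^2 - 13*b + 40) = b - 5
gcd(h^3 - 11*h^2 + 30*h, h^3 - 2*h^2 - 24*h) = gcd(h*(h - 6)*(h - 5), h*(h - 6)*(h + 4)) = h^2 - 6*h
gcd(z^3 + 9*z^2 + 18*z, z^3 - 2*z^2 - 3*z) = z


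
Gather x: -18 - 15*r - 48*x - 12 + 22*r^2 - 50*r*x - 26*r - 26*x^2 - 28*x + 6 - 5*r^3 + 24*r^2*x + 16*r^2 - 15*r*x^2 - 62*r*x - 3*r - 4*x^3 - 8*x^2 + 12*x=-5*r^3 + 38*r^2 - 44*r - 4*x^3 + x^2*(-15*r - 34) + x*(24*r^2 - 112*r - 64) - 24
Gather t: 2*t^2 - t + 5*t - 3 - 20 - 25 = 2*t^2 + 4*t - 48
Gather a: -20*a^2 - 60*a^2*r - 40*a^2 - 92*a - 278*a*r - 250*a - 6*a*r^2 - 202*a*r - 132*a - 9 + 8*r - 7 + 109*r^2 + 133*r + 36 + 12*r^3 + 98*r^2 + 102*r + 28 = a^2*(-60*r - 60) + a*(-6*r^2 - 480*r - 474) + 12*r^3 + 207*r^2 + 243*r + 48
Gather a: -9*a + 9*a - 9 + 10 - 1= 0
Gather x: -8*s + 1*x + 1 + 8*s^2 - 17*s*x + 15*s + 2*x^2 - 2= 8*s^2 + 7*s + 2*x^2 + x*(1 - 17*s) - 1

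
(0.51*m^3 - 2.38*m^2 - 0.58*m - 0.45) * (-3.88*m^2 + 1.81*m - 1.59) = -1.9788*m^5 + 10.1575*m^4 - 2.8683*m^3 + 4.4804*m^2 + 0.1077*m + 0.7155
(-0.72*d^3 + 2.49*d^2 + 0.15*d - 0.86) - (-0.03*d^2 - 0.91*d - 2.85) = -0.72*d^3 + 2.52*d^2 + 1.06*d + 1.99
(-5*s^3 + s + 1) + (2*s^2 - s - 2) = -5*s^3 + 2*s^2 - 1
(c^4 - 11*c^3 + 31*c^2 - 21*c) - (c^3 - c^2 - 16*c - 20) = c^4 - 12*c^3 + 32*c^2 - 5*c + 20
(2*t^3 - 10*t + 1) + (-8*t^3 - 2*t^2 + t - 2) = -6*t^3 - 2*t^2 - 9*t - 1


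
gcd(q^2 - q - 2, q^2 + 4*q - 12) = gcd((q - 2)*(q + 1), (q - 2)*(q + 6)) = q - 2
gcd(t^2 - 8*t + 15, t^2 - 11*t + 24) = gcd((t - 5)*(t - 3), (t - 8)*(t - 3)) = t - 3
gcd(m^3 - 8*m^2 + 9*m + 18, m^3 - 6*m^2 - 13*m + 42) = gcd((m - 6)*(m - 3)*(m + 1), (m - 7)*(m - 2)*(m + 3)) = 1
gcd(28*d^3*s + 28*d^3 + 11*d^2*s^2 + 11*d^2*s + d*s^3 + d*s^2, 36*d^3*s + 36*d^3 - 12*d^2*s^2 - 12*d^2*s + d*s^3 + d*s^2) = d*s + d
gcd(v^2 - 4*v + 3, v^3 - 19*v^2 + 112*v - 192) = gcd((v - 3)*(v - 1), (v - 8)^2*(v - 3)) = v - 3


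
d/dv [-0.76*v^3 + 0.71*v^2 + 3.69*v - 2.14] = -2.28*v^2 + 1.42*v + 3.69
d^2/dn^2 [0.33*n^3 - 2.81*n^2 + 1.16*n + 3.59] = 1.98*n - 5.62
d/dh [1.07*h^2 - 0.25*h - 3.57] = 2.14*h - 0.25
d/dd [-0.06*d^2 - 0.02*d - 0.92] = -0.12*d - 0.02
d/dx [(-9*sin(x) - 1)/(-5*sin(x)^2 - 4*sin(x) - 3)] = (-45*sin(x)^2 - 10*sin(x) + 23)*cos(x)/(5*sin(x)^2 + 4*sin(x) + 3)^2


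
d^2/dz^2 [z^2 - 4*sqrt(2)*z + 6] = 2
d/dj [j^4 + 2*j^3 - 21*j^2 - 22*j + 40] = 4*j^3 + 6*j^2 - 42*j - 22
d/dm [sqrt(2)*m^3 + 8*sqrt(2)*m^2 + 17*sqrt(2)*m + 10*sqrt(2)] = sqrt(2)*(3*m^2 + 16*m + 17)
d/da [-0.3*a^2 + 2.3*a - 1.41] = 2.3 - 0.6*a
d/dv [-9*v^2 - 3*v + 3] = -18*v - 3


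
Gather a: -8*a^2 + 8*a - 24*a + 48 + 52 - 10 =-8*a^2 - 16*a + 90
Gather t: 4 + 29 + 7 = 40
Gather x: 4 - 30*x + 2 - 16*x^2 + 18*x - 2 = -16*x^2 - 12*x + 4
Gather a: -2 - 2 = -4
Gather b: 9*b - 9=9*b - 9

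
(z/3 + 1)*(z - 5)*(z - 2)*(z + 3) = z^4/3 - z^3/3 - 23*z^2/3 - z + 30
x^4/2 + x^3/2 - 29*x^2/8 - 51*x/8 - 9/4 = (x/2 + 1)*(x - 3)*(x + 1/2)*(x + 3/2)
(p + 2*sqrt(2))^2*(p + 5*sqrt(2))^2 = p^4 + 14*sqrt(2)*p^3 + 138*p^2 + 280*sqrt(2)*p + 400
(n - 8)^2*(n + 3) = n^3 - 13*n^2 + 16*n + 192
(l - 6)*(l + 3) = l^2 - 3*l - 18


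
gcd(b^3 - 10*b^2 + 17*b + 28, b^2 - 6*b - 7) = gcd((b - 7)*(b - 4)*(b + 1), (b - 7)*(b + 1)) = b^2 - 6*b - 7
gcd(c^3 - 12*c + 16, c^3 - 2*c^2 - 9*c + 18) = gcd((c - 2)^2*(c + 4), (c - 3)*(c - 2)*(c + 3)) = c - 2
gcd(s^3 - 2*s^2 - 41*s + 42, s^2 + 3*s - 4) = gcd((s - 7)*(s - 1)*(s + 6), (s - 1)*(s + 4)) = s - 1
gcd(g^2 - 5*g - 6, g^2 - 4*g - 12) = g - 6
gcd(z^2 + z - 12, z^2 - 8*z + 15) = z - 3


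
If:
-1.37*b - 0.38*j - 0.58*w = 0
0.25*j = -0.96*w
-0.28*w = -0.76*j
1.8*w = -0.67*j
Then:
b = 0.00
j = 0.00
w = 0.00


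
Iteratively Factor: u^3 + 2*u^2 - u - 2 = (u - 1)*(u^2 + 3*u + 2) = (u - 1)*(u + 2)*(u + 1)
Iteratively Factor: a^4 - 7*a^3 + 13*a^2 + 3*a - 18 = (a - 2)*(a^3 - 5*a^2 + 3*a + 9) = (a - 3)*(a - 2)*(a^2 - 2*a - 3) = (a - 3)^2*(a - 2)*(a + 1)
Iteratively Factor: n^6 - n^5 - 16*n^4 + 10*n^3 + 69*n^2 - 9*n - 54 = (n - 1)*(n^5 - 16*n^3 - 6*n^2 + 63*n + 54) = (n - 1)*(n + 2)*(n^4 - 2*n^3 - 12*n^2 + 18*n + 27) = (n - 3)*(n - 1)*(n + 2)*(n^3 + n^2 - 9*n - 9) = (n - 3)*(n - 1)*(n + 2)*(n + 3)*(n^2 - 2*n - 3) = (n - 3)*(n - 1)*(n + 1)*(n + 2)*(n + 3)*(n - 3)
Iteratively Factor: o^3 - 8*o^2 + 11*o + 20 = (o - 4)*(o^2 - 4*o - 5) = (o - 5)*(o - 4)*(o + 1)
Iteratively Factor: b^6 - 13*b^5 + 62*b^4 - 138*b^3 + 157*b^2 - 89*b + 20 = (b - 1)*(b^5 - 12*b^4 + 50*b^3 - 88*b^2 + 69*b - 20) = (b - 5)*(b - 1)*(b^4 - 7*b^3 + 15*b^2 - 13*b + 4) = (b - 5)*(b - 1)^2*(b^3 - 6*b^2 + 9*b - 4) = (b - 5)*(b - 1)^3*(b^2 - 5*b + 4) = (b - 5)*(b - 1)^4*(b - 4)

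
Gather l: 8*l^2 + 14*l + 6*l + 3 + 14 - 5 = 8*l^2 + 20*l + 12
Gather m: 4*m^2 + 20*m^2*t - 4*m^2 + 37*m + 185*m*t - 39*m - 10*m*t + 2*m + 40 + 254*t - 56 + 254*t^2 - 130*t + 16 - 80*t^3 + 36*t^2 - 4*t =20*m^2*t + 175*m*t - 80*t^3 + 290*t^2 + 120*t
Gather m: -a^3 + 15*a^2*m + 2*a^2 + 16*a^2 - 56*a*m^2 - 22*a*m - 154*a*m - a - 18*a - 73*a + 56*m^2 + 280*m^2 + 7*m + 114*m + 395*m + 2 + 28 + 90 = -a^3 + 18*a^2 - 92*a + m^2*(336 - 56*a) + m*(15*a^2 - 176*a + 516) + 120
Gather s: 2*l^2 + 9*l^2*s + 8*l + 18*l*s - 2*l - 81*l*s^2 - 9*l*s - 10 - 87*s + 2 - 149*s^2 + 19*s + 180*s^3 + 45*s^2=2*l^2 + 6*l + 180*s^3 + s^2*(-81*l - 104) + s*(9*l^2 + 9*l - 68) - 8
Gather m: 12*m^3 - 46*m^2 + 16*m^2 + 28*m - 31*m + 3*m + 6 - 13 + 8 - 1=12*m^3 - 30*m^2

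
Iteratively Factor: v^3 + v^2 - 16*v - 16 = (v + 1)*(v^2 - 16) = (v + 1)*(v + 4)*(v - 4)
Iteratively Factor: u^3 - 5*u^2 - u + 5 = (u - 5)*(u^2 - 1) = (u - 5)*(u + 1)*(u - 1)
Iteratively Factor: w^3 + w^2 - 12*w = (w)*(w^2 + w - 12) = w*(w + 4)*(w - 3)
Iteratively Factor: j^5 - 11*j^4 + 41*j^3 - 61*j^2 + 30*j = (j)*(j^4 - 11*j^3 + 41*j^2 - 61*j + 30) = j*(j - 5)*(j^3 - 6*j^2 + 11*j - 6) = j*(j - 5)*(j - 3)*(j^2 - 3*j + 2) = j*(j - 5)*(j - 3)*(j - 1)*(j - 2)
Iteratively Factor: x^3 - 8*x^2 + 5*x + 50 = (x - 5)*(x^2 - 3*x - 10) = (x - 5)*(x + 2)*(x - 5)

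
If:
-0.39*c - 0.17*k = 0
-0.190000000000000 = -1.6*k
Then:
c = -0.05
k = 0.12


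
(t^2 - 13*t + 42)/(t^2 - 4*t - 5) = (-t^2 + 13*t - 42)/(-t^2 + 4*t + 5)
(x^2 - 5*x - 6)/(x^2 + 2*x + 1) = (x - 6)/(x + 1)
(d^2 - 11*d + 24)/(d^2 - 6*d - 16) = (d - 3)/(d + 2)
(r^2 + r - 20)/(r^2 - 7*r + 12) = (r + 5)/(r - 3)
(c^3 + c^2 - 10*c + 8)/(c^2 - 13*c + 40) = (c^3 + c^2 - 10*c + 8)/(c^2 - 13*c + 40)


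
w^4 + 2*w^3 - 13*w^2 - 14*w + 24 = (w - 3)*(w - 1)*(w + 2)*(w + 4)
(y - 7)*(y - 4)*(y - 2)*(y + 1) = y^4 - 12*y^3 + 37*y^2 - 6*y - 56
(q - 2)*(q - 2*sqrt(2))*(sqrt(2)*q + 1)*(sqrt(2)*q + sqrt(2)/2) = 2*q^4 - 3*sqrt(2)*q^3 - 3*q^3 - 6*q^2 + 9*sqrt(2)*q^2/2 + 3*sqrt(2)*q + 6*q + 4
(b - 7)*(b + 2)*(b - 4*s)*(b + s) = b^4 - 3*b^3*s - 5*b^3 - 4*b^2*s^2 + 15*b^2*s - 14*b^2 + 20*b*s^2 + 42*b*s + 56*s^2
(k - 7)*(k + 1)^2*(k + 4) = k^4 - k^3 - 33*k^2 - 59*k - 28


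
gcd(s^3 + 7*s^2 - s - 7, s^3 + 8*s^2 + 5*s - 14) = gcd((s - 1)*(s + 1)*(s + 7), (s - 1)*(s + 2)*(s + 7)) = s^2 + 6*s - 7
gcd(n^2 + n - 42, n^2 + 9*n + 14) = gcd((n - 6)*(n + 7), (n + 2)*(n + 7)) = n + 7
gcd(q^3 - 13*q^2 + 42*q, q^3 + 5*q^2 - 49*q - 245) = q - 7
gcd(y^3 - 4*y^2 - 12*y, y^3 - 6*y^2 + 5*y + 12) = 1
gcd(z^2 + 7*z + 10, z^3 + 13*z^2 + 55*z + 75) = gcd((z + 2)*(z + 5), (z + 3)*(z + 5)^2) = z + 5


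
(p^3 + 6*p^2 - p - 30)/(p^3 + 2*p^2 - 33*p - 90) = (p - 2)/(p - 6)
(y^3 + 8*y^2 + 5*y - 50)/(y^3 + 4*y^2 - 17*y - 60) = (y^2 + 3*y - 10)/(y^2 - y - 12)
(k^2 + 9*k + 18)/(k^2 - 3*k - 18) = (k + 6)/(k - 6)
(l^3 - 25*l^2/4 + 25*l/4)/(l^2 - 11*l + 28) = l*(4*l^2 - 25*l + 25)/(4*(l^2 - 11*l + 28))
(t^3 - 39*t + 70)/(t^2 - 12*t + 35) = (t^2 + 5*t - 14)/(t - 7)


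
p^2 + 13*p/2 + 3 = (p + 1/2)*(p + 6)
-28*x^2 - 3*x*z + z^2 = (-7*x + z)*(4*x + z)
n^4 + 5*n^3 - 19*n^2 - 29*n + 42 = (n - 3)*(n - 1)*(n + 2)*(n + 7)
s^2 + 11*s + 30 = (s + 5)*(s + 6)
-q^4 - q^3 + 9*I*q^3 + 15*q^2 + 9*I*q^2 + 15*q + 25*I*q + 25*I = (q - 5*I)^2*(-I*q + 1)*(-I*q - I)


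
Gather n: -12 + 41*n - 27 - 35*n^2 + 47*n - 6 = -35*n^2 + 88*n - 45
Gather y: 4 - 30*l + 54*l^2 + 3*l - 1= 54*l^2 - 27*l + 3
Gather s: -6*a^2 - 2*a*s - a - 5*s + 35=-6*a^2 - a + s*(-2*a - 5) + 35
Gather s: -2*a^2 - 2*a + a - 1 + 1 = -2*a^2 - a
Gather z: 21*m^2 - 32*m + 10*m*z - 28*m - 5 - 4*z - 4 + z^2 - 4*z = 21*m^2 - 60*m + z^2 + z*(10*m - 8) - 9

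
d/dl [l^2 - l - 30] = 2*l - 1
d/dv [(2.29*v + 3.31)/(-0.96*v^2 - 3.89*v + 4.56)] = (2.1984*v^2 + 6.3552*v + 23.3183)/(0.9216*v^4 + 7.4688*v^3 + 6.3769*v^2 - 35.4768*v + 20.7936)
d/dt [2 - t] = -1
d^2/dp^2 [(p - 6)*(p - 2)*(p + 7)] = 6*p - 2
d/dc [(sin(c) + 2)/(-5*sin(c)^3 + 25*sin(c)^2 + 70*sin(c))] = (2*sin(c) - 7)*cos(c)/(5*(sin(c) - 7)^2*sin(c)^2)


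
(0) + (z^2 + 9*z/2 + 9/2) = z^2 + 9*z/2 + 9/2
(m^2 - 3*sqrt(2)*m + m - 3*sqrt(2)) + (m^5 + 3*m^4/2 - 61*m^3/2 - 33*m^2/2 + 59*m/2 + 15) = m^5 + 3*m^4/2 - 61*m^3/2 - 31*m^2/2 - 3*sqrt(2)*m + 61*m/2 - 3*sqrt(2) + 15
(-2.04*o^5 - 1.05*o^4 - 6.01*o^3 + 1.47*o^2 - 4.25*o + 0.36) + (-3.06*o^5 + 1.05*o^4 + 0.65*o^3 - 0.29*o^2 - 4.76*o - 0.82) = -5.1*o^5 - 5.36*o^3 + 1.18*o^2 - 9.01*o - 0.46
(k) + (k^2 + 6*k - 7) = k^2 + 7*k - 7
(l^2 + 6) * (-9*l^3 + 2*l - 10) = -9*l^5 - 52*l^3 - 10*l^2 + 12*l - 60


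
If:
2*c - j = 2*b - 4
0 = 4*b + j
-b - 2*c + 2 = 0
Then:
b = -6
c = 4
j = 24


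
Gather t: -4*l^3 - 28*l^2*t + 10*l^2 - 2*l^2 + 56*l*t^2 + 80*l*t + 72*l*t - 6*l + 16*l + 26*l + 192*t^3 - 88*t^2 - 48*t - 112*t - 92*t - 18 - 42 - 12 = -4*l^3 + 8*l^2 + 36*l + 192*t^3 + t^2*(56*l - 88) + t*(-28*l^2 + 152*l - 252) - 72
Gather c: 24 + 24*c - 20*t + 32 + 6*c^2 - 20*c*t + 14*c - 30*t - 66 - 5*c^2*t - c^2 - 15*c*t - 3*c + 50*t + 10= c^2*(5 - 5*t) + c*(35 - 35*t)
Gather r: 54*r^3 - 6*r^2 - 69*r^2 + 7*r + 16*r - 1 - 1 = 54*r^3 - 75*r^2 + 23*r - 2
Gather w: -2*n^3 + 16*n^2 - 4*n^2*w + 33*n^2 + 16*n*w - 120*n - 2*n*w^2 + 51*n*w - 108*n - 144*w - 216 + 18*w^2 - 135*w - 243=-2*n^3 + 49*n^2 - 228*n + w^2*(18 - 2*n) + w*(-4*n^2 + 67*n - 279) - 459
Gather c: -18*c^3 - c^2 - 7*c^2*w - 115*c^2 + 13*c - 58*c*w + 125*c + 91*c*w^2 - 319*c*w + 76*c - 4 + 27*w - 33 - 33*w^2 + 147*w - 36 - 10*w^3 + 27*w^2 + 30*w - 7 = -18*c^3 + c^2*(-7*w - 116) + c*(91*w^2 - 377*w + 214) - 10*w^3 - 6*w^2 + 204*w - 80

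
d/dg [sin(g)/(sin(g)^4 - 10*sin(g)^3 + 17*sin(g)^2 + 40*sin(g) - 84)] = (-3*sin(g)^4 + 20*sin(g)^3 - 17*sin(g)^2 - 84)*cos(g)/((sin(g) - 7)^2*(sin(g) - 3)^2*(sin(g) - 2)^2*(sin(g) + 2)^2)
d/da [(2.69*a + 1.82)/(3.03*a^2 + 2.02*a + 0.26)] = (8.1507*a^2 + 5.4338*a - (2.69*a + 1.82)*(6.06*a + 2.02) + 0.6994)/(3.03*a^2 + 2.02*a + 0.26)^2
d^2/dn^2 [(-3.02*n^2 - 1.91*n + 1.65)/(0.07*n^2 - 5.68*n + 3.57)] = (-1.38777878078145e-17*n^4 - 2.420222*n^3 + 4.57669799999996*n^2 - 1.07238599999998*n - 48.798378)/(0.000343*n^6 - 0.083496*n^5 + 6.827583*n^4 - 191.767024*n^3 + 348.206733*n^2 - 217.173096*n + 45.499293)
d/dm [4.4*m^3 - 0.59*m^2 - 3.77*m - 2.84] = 13.2*m^2 - 1.18*m - 3.77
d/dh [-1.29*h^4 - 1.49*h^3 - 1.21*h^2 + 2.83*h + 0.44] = -5.16*h^3 - 4.47*h^2 - 2.42*h + 2.83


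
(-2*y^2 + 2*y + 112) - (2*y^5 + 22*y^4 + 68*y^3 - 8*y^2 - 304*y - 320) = -2*y^5 - 22*y^4 - 68*y^3 + 6*y^2 + 306*y + 432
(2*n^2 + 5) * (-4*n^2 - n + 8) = -8*n^4 - 2*n^3 - 4*n^2 - 5*n + 40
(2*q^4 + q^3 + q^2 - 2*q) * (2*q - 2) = 4*q^5 - 2*q^4 - 6*q^2 + 4*q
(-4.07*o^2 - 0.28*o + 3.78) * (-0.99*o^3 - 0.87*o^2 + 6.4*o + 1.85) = 4.0293*o^5 + 3.8181*o^4 - 29.5466*o^3 - 12.6101*o^2 + 23.674*o + 6.993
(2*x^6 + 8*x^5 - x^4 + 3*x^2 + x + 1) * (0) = 0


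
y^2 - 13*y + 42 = (y - 7)*(y - 6)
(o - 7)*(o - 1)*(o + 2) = o^3 - 6*o^2 - 9*o + 14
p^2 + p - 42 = (p - 6)*(p + 7)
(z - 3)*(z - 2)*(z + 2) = z^3 - 3*z^2 - 4*z + 12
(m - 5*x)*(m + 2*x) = m^2 - 3*m*x - 10*x^2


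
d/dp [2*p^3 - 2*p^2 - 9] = 2*p*(3*p - 2)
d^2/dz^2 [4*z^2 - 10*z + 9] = 8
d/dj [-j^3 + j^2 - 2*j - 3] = -3*j^2 + 2*j - 2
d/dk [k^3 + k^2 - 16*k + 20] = 3*k^2 + 2*k - 16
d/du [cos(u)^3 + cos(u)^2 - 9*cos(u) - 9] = (-3*cos(u)^2 - 2*cos(u) + 9)*sin(u)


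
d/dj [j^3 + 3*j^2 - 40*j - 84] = 3*j^2 + 6*j - 40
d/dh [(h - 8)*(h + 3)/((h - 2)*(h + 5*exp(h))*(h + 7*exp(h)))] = (-(h - 8)*(h - 2)*(h + 3)*(h + 5*exp(h))*(7*exp(h) + 1) - (h - 8)*(h - 2)*(h + 3)*(h + 7*exp(h))*(5*exp(h) + 1) - (h - 8)*(h + 3)*(h + 5*exp(h))*(h + 7*exp(h)) + (h - 2)*(h + 5*exp(h))*(h + 7*exp(h))*(2*h - 5))/((h - 2)^2*(h + 5*exp(h))^2*(h + 7*exp(h))^2)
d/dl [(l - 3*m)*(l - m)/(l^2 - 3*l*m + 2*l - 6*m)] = (m + 2)/(l^2 + 4*l + 4)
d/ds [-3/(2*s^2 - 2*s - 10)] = 3*(2*s - 1)/(2*(-s^2 + s + 5)^2)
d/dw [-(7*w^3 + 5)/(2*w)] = -7*w + 5/(2*w^2)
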